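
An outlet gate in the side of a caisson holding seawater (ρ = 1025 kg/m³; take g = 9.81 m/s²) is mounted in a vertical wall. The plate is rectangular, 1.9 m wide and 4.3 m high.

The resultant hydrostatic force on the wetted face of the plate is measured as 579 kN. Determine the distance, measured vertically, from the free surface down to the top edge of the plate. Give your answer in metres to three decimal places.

γ = ρg = 1025 × 9.81 / 1000 = 10.05525 kN/m³.
A = 1.9 × 4.3 = 8.17 m².
From F = γ·h_c·A, the centroid depth is h_c = 579/(10.05525 × 8.17) = 7.04796 m.
The centroid lies 4.3/2 = 2.15 m below the top edge, so the top edge sits at h_top = 7.04796 − 2.15 = 4.89796 m below the surface.

d_top ≈ 4.898 m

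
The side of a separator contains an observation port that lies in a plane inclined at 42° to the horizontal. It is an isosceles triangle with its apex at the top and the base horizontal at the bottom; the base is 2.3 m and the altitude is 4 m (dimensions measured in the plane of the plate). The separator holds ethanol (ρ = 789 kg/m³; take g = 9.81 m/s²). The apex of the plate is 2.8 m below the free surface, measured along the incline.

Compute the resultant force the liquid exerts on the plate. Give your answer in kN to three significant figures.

γ = ρg = 789 × 9.81 / 1000 = 7.74009 kN/m³.
Let θ = 42° be the plate's angle to the horizontal; measure y along the incline from where the plane meets the free surface. Vertical depth h = y·sinθ with sinθ = 0.669131.
With the apex up, the centroid sits 2h/3 = 2 × 4/3 = 2.66667 m below the apex, so y_c = 2.8 + 2.66667 = 5.46667 m and h_c = 5.46667 × 0.669131 = 3.65792 m.
A = ½ × 2.3 × 4 = 4.6 m².
Resultant F = γ·h_c·A = 7.74009 × 3.65792 × 4.6 = 130.238 kN.

F ≈ 130 kN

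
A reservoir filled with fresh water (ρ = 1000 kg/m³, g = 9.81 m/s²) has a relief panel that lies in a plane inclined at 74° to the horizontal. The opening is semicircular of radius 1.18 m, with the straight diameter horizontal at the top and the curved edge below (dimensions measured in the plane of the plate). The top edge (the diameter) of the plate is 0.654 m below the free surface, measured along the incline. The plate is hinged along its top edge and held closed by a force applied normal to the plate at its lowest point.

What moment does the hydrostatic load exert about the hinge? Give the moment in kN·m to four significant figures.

γ = ρg = 1000 × 9.81 = 9810 N/m³ = 9.81 kN/m³.
Let θ = 74° be the plate's angle to the horizontal; measure y along the incline from where the plane meets the free surface. Vertical depth h = y·sinθ with sinθ = 0.961262.
The centroid of a semicircle lies 4r/(3π) = 0.500808 m from the diameter, here below the top edge, so y_c = 0.654 + 0.500808 = 1.15481 m and h_c = 1.15481 × 0.961262 = 1.11007 m.
A = πr²/2 = π × 1.18²/2 = 2.18718 m².
Resultant F = γ·h_c·A = 9.81 × 1.11007 × 2.18718 = 23.8179 kN.
I_c = (π/8 − 8/(9π))·r⁴ = 0.109757 × 1.18⁴ = 0.212794 m⁴.
Centre of pressure: y_p = y_c + I_c/(y_c·A) = 1.15481 + 0.212794/(1.15481 × 2.18718) = 1.15481 + 0.0842489 = 1.23906 m along the plane.
The resultant acts 0.500808 + 0.0842489 = 0.585057 m (along the plate) below the hinge at the top edge, so the moment about the hinge is M = F × 0.585057 = 23.8179 × 0.585057 = 13.9348 kN·m.

M ≈ 13.93 kN·m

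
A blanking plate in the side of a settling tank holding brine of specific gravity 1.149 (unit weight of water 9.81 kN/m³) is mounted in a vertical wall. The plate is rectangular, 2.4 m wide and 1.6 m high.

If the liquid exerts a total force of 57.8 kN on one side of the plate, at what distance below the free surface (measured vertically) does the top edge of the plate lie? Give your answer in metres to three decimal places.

d_top ≈ 0.535 m

γ = 1.149 × 9.81 = 11.27169 kN/m³.
A = 2.4 × 1.6 = 3.84 m².
From F = γ·h_c·A, the centroid depth is h_c = 57.8/(11.27169 × 3.84) = 1.33539 m.
The centroid lies 1.6/2 = 0.8 m below the top edge, so the top edge sits at h_top = 1.33539 − 0.8 = 0.53539 m below the surface.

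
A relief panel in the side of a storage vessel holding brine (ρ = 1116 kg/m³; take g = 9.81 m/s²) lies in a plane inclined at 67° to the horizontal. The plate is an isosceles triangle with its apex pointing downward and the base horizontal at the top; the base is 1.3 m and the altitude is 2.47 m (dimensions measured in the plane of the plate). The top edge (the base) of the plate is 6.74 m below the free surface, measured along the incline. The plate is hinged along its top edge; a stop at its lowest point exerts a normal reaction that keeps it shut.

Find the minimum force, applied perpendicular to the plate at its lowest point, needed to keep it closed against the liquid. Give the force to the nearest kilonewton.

γ = ρg = 1116 × 9.81 / 1000 = 10.94796 kN/m³.
Let θ = 67° be the plate's angle to the horizontal; measure y along the incline from where the plane meets the free surface. Vertical depth h = y·sinθ with sinθ = 0.920505.
With the apex down, the centroid sits h/3 = 2.47/3 = 0.823333 m below the base (the top edge), so y_c = 6.74 + 0.823333 = 7.56333 m and h_c = 7.56333 × 0.920505 = 6.96208 m.
A = ½ × 1.3 × 2.47 = 1.6055 m².
Resultant F = γ·h_c·A = 10.94796 × 6.96208 × 1.6055 = 122.372 kN.
I_c = b·h³/36 = 1.3 × 2.47³/36 = 0.544166 m⁴.
Centre of pressure: y_p = y_c + I_c/(y_c·A) = 7.56333 + 0.544166/(7.56333 × 1.6055) = 7.56333 + 0.0448134 = 7.60814 m along the plane.
The resultant acts 0.823333 + 0.0448134 = 0.868146 m (along the plate) below the hinge at the top edge, so the moment about the hinge is M = F × 0.868146 = 122.372 × 0.868146 = 106.237 kN·m.
A normal force at the bottom, 2.47 m from the hinge, must supply this moment: P = 106.237/2.47 = 43.0109 kN.

P ≈ 43 kN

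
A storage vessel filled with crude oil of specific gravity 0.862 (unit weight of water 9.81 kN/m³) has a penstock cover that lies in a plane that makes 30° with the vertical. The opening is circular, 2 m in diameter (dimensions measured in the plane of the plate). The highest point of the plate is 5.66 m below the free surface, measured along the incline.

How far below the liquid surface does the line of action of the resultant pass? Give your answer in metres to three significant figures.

h_p = 5.80 m

γ = 0.862 × 9.81 = 8.45622 kN/m³.
The plate makes 30° with the vertical, i.e. θ = 90° − 30° = 60° to the horizontal. Measuring y along the incline from the free-surface line, vertical depth h = y·sinθ with sinθ = 0.866025.
The centroid is at the centre, 1 m below the top of the plate, so y_c = 5.66 + 1 = 6.66 m and h_c = 6.66 × 0.866025 = 5.76773 m.
A = π(1)² = 3.14159 m².
Resultant F = γ·h_c·A = 8.45622 × 5.76773 × 3.14159 = 153.225 kN.
I_c = πr⁴/4 = π × 1⁴/4 = 0.785398 m⁴.
Centre of pressure: y_p = y_c + I_c/(y_c·A) = 6.66 + 0.785398/(6.66 × 3.14159) = 6.66 + 0.0375376 = 6.69754 m along the plane.
Vertically, h_p = y_p·sinθ = 6.69754 × 0.866025 = 5.80024 m.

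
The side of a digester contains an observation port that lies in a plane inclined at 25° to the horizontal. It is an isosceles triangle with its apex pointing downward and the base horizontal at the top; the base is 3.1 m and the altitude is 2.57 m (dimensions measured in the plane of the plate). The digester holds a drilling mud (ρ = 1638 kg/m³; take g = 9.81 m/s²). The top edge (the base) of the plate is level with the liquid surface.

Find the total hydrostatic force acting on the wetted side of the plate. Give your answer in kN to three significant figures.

F ≈ 23.2 kN

γ = ρg = 1638 × 9.81 / 1000 = 16.06878 kN/m³.
Let θ = 25° be the plate's angle to the horizontal; measure y along the incline from where the plane meets the free surface. Vertical depth h = y·sinθ with sinθ = 0.422618.
With the apex down, the centroid sits h/3 = 2.57/3 = 0.856667 m below the base (the top edge), so y_c = 0.856667 m and h_c = 0.856667 × 0.422618 = 0.362043 m.
A = ½ × 3.1 × 2.57 = 3.9835 m².
Resultant F = γ·h_c·A = 16.06878 × 0.362043 × 3.9835 = 23.1744 kN.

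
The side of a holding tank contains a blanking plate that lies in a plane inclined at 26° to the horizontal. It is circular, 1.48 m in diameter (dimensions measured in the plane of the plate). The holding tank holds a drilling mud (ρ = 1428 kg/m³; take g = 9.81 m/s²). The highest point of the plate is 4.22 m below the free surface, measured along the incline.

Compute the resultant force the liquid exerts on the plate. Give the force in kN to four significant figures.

F ≈ 52.40 kN

γ = ρg = 1428 × 9.81 / 1000 = 14.00868 kN/m³.
Let θ = 26° be the plate's angle to the horizontal; measure y along the incline from where the plane meets the free surface. Vertical depth h = y·sinθ with sinθ = 0.438371.
The centroid is at the centre, 0.74 m below the top of the plate, so y_c = 4.22 + 0.74 = 4.96 m and h_c = 4.96 × 0.438371 = 2.17432 m.
A = π(0.74)² = 1.72034 m².
Resultant F = γ·h_c·A = 14.00868 × 2.17432 × 1.72034 = 52.4004 kN.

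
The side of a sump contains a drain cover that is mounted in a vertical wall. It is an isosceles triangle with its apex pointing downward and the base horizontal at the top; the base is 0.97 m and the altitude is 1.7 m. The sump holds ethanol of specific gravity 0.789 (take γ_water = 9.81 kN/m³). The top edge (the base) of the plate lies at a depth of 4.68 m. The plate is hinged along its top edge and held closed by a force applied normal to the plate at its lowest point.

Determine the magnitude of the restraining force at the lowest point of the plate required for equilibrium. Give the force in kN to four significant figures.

γ = 0.789 × 9.81 = 7.74009 kN/m³.
With the apex down, the centroid sits h/3 = 1.7/3 = 0.566667 m below the base (the top edge), so the centroid depth is h_c = 4.68 + 0.566667 = 5.24667 m.
A = ½ × 0.97 × 1.7 = 0.8245 m².
Resultant F = γ·h_c·A = 7.74009 × 5.24667 × 0.8245 = 33.4827 kN.
I_c = b·h³/36 = 0.97 × 1.7³/36 = 0.132378 m⁴.
Centre of pressure: y_p = y_c + I_c/(y_c·A) = 5.24667 + 0.132378/(5.24667 × 0.8245) = 5.24667 + 0.0306014 = 5.27727 m along the plane.
The resultant acts 0.566667 + 0.0306014 = 0.597268 m (along the plate) below the hinge at the top edge, so the moment about the hinge is M = F × 0.597268 = 33.4827 × 0.597268 = 19.9981 kN·m.
A normal force at the bottom, 1.7 m from the hinge, must supply this moment: P = 19.9981/1.7 = 11.7636 kN.

P ≈ 11.76 kN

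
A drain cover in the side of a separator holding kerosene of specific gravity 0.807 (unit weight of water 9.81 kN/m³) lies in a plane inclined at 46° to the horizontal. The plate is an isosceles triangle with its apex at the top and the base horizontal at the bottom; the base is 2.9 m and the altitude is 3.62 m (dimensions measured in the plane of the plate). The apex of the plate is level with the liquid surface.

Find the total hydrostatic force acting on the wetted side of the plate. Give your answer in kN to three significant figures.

F ≈ 72.1 kN

γ = 0.807 × 9.81 = 7.91667 kN/m³.
Let θ = 46° be the plate's angle to the horizontal; measure y along the incline from where the plane meets the free surface. Vertical depth h = y·sinθ with sinθ = 0.719340.
With the apex up, the centroid sits 2h/3 = 2 × 3.62/3 = 2.41333 m below the apex, so y_c = 2.41333 m and h_c = 2.41333 × 0.719340 = 1.736 m.
A = ½ × 2.9 × 3.62 = 5.249 m².
Resultant F = γ·h_c·A = 7.91667 × 1.736 × 5.249 = 72.1388 kN.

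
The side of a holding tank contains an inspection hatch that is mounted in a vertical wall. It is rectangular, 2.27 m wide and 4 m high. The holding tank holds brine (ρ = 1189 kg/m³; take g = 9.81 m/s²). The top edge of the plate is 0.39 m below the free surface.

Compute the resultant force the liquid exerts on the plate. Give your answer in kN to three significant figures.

γ = ρg = 1189 × 9.81 / 1000 = 11.66409 kN/m³.
The centroid lies 4/2 = 2 m below the top edge, so the centroid depth is h_c = 0.39 + 2 = 2.39 m.
A = 2.27 × 4 = 9.08 m².
Resultant F = γ·h_c·A = 11.66409 × 2.39 × 9.08 = 253.125 kN.

F ≈ 253 kN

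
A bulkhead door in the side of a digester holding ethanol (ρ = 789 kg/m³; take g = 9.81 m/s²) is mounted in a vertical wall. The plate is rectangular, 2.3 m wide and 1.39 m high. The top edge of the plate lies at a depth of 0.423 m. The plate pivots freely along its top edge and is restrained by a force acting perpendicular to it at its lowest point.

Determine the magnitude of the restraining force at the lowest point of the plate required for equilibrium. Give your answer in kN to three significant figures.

P ≈ 16.7 kN

γ = ρg = 789 × 9.81 / 1000 = 7.74009 kN/m³.
The centroid lies 1.39/2 = 0.695 m below the top edge, so the centroid depth is h_c = 0.423 + 0.695 = 1.118 m.
A = 2.3 × 1.39 = 3.197 m².
Resultant F = γ·h_c·A = 7.74009 × 1.118 × 3.197 = 27.665 kN.
I_c = b·h³/12 = 2.3 × 1.39³/12 = 0.514744 m⁴.
Centre of pressure: y_p = y_c + I_c/(y_c·A) = 1.118 + 0.514744/(1.118 × 3.197) = 1.118 + 0.144015 = 1.26202 m along the plane.
The resultant acts 0.695 + 0.144015 = 0.839015 m (along the plate) below the hinge at the top edge, so the moment about the hinge is M = F × 0.839015 = 27.665 × 0.839015 = 23.2113 kN·m.
A normal force at the bottom, 1.39 m from the hinge, must supply this moment: P = 23.2113/1.39 = 16.6988 kN.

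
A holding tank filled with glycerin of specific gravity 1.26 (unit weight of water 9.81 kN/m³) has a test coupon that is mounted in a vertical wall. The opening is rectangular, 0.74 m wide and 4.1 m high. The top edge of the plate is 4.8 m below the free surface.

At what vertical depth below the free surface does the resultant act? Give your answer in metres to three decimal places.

h_p = 7.055 m

γ = 1.26 × 9.81 = 12.3606 kN/m³.
The centroid lies 4.1/2 = 2.05 m below the top edge, so the centroid depth is h_c = 4.8 + 2.05 = 6.85 m.
A = 0.74 × 4.1 = 3.034 m².
Resultant F = γ·h_c·A = 12.3606 × 6.85 × 3.034 = 256.889 kN.
I_c = b·h³/12 = 0.74 × 4.1³/12 = 4.25013 m⁴.
Centre of pressure: y_p = y_c + I_c/(y_c·A) = 6.85 + 4.25013/(6.85 × 3.034) = 6.85 + 0.204501 = 7.0545 m along the plane.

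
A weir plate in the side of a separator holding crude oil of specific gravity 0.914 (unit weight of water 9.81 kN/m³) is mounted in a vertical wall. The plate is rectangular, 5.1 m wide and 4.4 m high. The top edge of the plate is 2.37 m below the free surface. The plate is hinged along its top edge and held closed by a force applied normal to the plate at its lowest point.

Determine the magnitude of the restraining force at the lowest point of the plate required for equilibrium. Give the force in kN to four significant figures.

P ≈ 533.5 kN

γ = 0.914 × 9.81 = 8.96634 kN/m³.
The centroid lies 4.4/2 = 2.2 m below the top edge, so the centroid depth is h_c = 2.37 + 2.2 = 4.57 m.
A = 5.1 × 4.4 = 22.44 m².
Resultant F = γ·h_c·A = 8.96634 × 4.57 × 22.44 = 919.505 kN.
I_c = b·h³/12 = 5.1 × 4.4³/12 = 36.2032 m⁴.
Centre of pressure: y_p = y_c + I_c/(y_c·A) = 4.57 + 36.2032/(4.57 × 22.44) = 4.57 + 0.353027 = 4.92303 m along the plane.
The resultant acts 2.2 + 0.353027 = 2.55303 m (along the plate) below the hinge at the top edge, so the moment about the hinge is M = F × 2.55303 = 919.505 × 2.55303 = 2347.52 kN·m.
A normal force at the bottom, 4.4 m from the hinge, must supply this moment: P = 2347.52/4.4 = 533.527 kN.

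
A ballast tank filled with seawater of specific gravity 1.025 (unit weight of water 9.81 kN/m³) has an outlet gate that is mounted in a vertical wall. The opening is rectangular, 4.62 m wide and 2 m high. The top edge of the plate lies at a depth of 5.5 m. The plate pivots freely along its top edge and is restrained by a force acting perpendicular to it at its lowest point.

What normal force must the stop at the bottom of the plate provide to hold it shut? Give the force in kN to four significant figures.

γ = 1.025 × 9.81 = 10.05525 kN/m³.
The centroid lies 2/2 = 1 m below the top edge, so the centroid depth is h_c = 5.5 + 1 = 6.5 m.
A = 4.62 × 2 = 9.24 m².
Resultant F = γ·h_c·A = 10.05525 × 6.5 × 9.24 = 603.918 kN.
I_c = b·h³/12 = 4.62 × 2³/12 = 3.08 m⁴.
Centre of pressure: y_p = y_c + I_c/(y_c·A) = 6.5 + 3.08/(6.5 × 9.24) = 6.5 + 0.0512821 = 6.55128 m along the plane.
The resultant acts 1 + 0.0512821 = 1.05128 m (along the plate) below the hinge at the top edge, so the moment about the hinge is M = F × 1.05128 = 603.918 × 1.05128 = 634.887 kN·m.
A normal force at the bottom, 2 m from the hinge, must supply this moment: P = 634.887/2 = 317.443 kN.

P ≈ 317.4 kN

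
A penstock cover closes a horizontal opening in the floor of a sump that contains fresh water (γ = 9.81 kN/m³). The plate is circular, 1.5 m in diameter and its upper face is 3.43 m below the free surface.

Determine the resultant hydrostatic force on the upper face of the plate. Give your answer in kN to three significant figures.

F ≈ 59.5 kN

γ = 9.81 kN/m³.
The plate is horizontal, so pressure is uniform at p = γ·h = 9.81 × 3.43 = 33.6483 kN/m².
A = π(0.75)² = 1.76715 m².
F = p·A = 33.6483 × 1.76715 = 59.4616 kN.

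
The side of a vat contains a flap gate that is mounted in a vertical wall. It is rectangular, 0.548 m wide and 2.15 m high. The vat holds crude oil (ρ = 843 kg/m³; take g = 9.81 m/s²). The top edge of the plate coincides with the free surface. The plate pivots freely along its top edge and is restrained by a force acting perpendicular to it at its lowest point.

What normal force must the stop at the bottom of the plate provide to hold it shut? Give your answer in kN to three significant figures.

γ = ρg = 843 × 9.81 / 1000 = 8.26983 kN/m³.
The centroid lies 2.15/2 = 1.075 m below the top edge, so the centroid depth is h_c = 1.075 m.
A = 0.548 × 2.15 = 1.1782 m².
Resultant F = γ·h_c·A = 8.26983 × 1.075 × 1.1782 = 10.4743 kN.
I_c = b·h³/12 = 0.548 × 2.15³/12 = 0.453852 m⁴.
Centre of pressure: y_p = y_c + I_c/(y_c·A) = 1.075 + 0.453852/(1.075 × 1.1782) = 1.075 + 0.358333 = 1.43333 m along the plane.
The resultant acts 1.075 + 0.358333 = 1.43333 m (along the plate) below the hinge at the top edge, so the moment about the hinge is M = F × 1.43333 = 10.4743 × 1.43333 = 15.0131 kN·m.
A normal force at the bottom, 2.15 m from the hinge, must supply this moment: P = 15.0131/2.15 = 6.98284 kN.

P ≈ 6.98 kN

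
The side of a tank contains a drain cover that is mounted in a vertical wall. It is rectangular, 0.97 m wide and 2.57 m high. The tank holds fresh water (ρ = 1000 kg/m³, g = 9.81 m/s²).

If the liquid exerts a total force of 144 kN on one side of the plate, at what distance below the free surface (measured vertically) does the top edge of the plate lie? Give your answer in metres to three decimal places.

d_top ≈ 4.603 m

γ = ρg = 1000 × 9.81 = 9810 N/m³ = 9.81 kN/m³.
A = 0.97 × 2.57 = 2.4929 m².
From F = γ·h_c·A, the centroid depth is h_c = 144/(9.81 × 2.4929) = 5.88828 m.
The centroid lies 2.57/2 = 1.285 m below the top edge, so the top edge sits at h_top = 5.88828 − 1.285 = 4.60328 m below the surface.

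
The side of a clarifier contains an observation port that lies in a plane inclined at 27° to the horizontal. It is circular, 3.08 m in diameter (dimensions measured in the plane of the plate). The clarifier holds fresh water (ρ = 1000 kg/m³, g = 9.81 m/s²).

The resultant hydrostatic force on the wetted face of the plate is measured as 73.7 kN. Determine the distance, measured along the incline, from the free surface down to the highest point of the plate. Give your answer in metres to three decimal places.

y_top ≈ 0.681 m

γ = ρg = 1000 × 9.81 = 9810 N/m³ = 9.81 kN/m³.
A = π(1.54)² = 7.4506 m².
From F = γ·h_c·A, the centroid depth is h_c = 73.7/(9.81 × 7.4506) = 1.00834 m.
Let θ = 27° be the plate's angle to the horizontal; measure y along the incline from where the plane meets the free surface. Vertical depth h = y·sinθ with sinθ = 0.453990.
Along the incline, y_c = h_c/sinθ = 1.00834/0.453990 = 2.22106 m.
The centroid is at the centre, 1.54 m below the top of the plate, so the highest point sits at y_top = 2.22106 − 1.54 = 0.68106 m along the incline.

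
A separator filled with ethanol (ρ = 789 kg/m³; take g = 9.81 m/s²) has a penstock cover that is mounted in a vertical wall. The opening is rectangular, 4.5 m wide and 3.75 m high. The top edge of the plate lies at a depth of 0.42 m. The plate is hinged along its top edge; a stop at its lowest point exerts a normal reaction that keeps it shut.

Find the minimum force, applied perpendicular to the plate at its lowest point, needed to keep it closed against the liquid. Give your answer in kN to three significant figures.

P ≈ 191 kN

γ = ρg = 789 × 9.81 / 1000 = 7.74009 kN/m³.
The centroid lies 3.75/2 = 1.875 m below the top edge, so the centroid depth is h_c = 0.42 + 1.875 = 2.295 m.
A = 4.5 × 3.75 = 16.875 m².
Resultant F = γ·h_c·A = 7.74009 × 2.295 × 16.875 = 299.759 kN.
I_c = b·h³/12 = 4.5 × 3.75³/12 = 19.7754 m⁴.
Centre of pressure: y_p = y_c + I_c/(y_c·A) = 2.295 + 19.7754/(2.295 × 16.875) = 2.295 + 0.510621 = 2.80562 m along the plane.
The resultant acts 1.875 + 0.510621 = 2.38562 m (along the plate) below the hinge at the top edge, so the moment about the hinge is M = F × 2.38562 = 299.759 × 2.38562 = 715.111 kN·m.
A normal force at the bottom, 3.75 m from the hinge, must supply this moment: P = 715.111/3.75 = 190.696 kN.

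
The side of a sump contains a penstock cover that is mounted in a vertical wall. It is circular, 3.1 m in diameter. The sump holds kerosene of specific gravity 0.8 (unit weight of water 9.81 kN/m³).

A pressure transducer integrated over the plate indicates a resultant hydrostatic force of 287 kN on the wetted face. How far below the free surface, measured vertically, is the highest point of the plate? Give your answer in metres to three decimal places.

d_top ≈ 3.295 m

γ = 0.8 × 9.81 = 7.848 kN/m³.
A = π(1.55)² = 7.54768 m².
From F = γ·h_c·A, the centroid depth is h_c = 287/(7.848 × 7.54768) = 4.84517 m.
The centroid is at the centre, 1.55 m below the top of the plate, so the highest point sits at h_top = 4.84517 − 1.55 = 3.29517 m below the surface.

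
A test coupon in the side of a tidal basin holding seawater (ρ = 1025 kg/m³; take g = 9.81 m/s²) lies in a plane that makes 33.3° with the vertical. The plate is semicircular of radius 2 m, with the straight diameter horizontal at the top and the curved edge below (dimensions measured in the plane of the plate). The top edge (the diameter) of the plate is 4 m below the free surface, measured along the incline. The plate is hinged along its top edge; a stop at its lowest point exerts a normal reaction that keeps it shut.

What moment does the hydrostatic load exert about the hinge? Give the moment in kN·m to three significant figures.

γ = ρg = 1025 × 9.81 / 1000 = 10.05525 kN/m³.
The plate makes 33.3° with the vertical, i.e. θ = 90° − 33.3° = 56.7° to the horizontal. Measuring y along the incline from the free-surface line, vertical depth h = y·sinθ with sinθ = 0.835807.
The centroid of a semicircle lies 4r/(3π) = 0.848826 m from the diameter, here below the top edge, so y_c = 4 + 0.848826 = 4.84883 m and h_c = 4.84883 × 0.835807 = 4.05269 m.
A = πr²/2 = π × 2²/2 = 6.28319 m².
Resultant F = γ·h_c·A = 10.05525 × 4.05269 × 6.28319 = 256.045 kN.
I_c = (π/8 − 8/(9π))·r⁴ = 0.109757 × 2⁴ = 1.75611 m⁴.
Centre of pressure: y_p = y_c + I_c/(y_c·A) = 4.84883 + 1.75611/(4.84883 × 6.28319) = 4.84883 + 0.0576414 = 4.90647 m along the plane.
The resultant acts 0.848826 + 0.0576414 = 0.906467 m (along the plate) below the hinge at the top edge, so the moment about the hinge is M = F × 0.906467 = 256.045 × 0.906467 = 232.096 kN·m.

M ≈ 232 kN·m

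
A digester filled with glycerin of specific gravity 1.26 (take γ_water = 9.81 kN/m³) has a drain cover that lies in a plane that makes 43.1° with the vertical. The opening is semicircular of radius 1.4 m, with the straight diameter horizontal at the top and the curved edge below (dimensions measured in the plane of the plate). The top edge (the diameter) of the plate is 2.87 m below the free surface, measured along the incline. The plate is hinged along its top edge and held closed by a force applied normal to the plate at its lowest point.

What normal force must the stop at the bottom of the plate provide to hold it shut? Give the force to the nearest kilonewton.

P ≈ 44 kN

γ = 1.26 × 9.81 = 12.3606 kN/m³.
The plate makes 43.1° with the vertical, i.e. θ = 90° − 43.1° = 46.9° to the horizontal. Measuring y along the incline from the free-surface line, vertical depth h = y·sinθ with sinθ = 0.730162.
The centroid of a semicircle lies 4r/(3π) = 0.594178 m from the diameter, here below the top edge, so y_c = 2.87 + 0.594178 = 3.46418 m and h_c = 3.46418 × 0.730162 = 2.52941 m.
A = πr²/2 = π × 1.4²/2 = 3.07876 m².
Resultant F = γ·h_c·A = 12.3606 × 2.52941 × 3.07876 = 96.2575 kN.
I_c = (π/8 − 8/(9π))·r⁴ = 0.109757 × 1.4⁴ = 0.421642 m⁴.
Centre of pressure: y_p = y_c + I_c/(y_c·A) = 3.46418 + 0.421642/(3.46418 × 3.07876) = 3.46418 + 0.0395337 = 3.50371 m along the plane.
The resultant acts 0.594178 + 0.0395337 = 0.633712 m (along the plate) below the hinge at the top edge, so the moment about the hinge is M = F × 0.633712 = 96.2575 × 0.633712 = 60.9995 kN·m.
A normal force at the bottom, 1.4 m from the hinge, must supply this moment: P = 60.9995/1.4 = 43.5711 kN.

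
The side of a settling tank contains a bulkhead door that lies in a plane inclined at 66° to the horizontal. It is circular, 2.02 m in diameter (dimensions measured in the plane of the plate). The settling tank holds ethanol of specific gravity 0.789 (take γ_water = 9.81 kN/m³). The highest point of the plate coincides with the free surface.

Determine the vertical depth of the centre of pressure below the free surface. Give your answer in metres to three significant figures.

h_p = 1.15 m

γ = 0.789 × 9.81 = 7.74009 kN/m³.
Let θ = 66° be the plate's angle to the horizontal; measure y along the incline from where the plane meets the free surface. Vertical depth h = y·sinθ with sinθ = 0.913545.
The centroid is at the centre, 1.01 m below the top of the plate, so y_c = 1.01 m and h_c = 1.01 × 0.913545 = 0.92268 m.
A = π(1.01)² = 3.20474 m².
Resultant F = γ·h_c·A = 7.74009 × 0.92268 × 3.20474 = 22.8871 kN.
I_c = πr⁴/4 = π × 1.01⁴/4 = 0.817288 m⁴.
Centre of pressure: y_p = y_c + I_c/(y_c·A) = 1.01 + 0.817288/(1.01 × 3.20474) = 1.01 + 0.2525 = 1.2625 m along the plane.
Vertically, h_p = y_p·sinθ = 1.2625 × 0.913545 = 1.15335 m.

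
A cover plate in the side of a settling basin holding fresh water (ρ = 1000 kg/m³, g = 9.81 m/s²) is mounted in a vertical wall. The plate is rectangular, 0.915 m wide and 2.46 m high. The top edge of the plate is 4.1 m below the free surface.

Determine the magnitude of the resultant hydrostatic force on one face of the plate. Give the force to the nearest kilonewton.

F ≈ 118 kN

γ = ρg = 1000 × 9.81 = 9810 N/m³ = 9.81 kN/m³.
The centroid lies 2.46/2 = 1.23 m below the top edge, so the centroid depth is h_c = 4.1 + 1.23 = 5.33 m.
A = 0.915 × 2.46 = 2.2509 m².
Resultant F = γ·h_c·A = 9.81 × 5.33 × 2.2509 = 117.693 kN.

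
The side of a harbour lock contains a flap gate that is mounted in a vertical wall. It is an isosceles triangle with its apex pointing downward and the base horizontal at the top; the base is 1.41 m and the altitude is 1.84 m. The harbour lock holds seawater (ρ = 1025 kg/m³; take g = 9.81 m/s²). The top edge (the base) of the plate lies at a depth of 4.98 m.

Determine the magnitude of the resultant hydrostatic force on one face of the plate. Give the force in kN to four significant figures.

F ≈ 72.96 kN

γ = ρg = 1025 × 9.81 / 1000 = 10.05525 kN/m³.
With the apex down, the centroid sits h/3 = 1.84/3 = 0.613333 m below the base (the top edge), so the centroid depth is h_c = 4.98 + 0.613333 = 5.59333 m.
A = ½ × 1.41 × 1.84 = 1.2972 m².
Resultant F = γ·h_c·A = 10.05525 × 5.59333 × 1.2972 = 72.9576 kN.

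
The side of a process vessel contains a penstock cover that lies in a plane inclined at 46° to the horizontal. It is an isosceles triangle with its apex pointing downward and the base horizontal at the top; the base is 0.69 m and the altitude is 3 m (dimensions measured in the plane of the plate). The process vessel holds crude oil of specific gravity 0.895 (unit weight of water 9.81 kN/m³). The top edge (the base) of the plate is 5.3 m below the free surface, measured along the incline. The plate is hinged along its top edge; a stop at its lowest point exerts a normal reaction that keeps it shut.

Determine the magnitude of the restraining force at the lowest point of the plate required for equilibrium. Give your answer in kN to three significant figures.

γ = 0.895 × 9.81 = 8.77995 kN/m³.
Let θ = 46° be the plate's angle to the horizontal; measure y along the incline from where the plane meets the free surface. Vertical depth h = y·sinθ with sinθ = 0.719340.
With the apex down, the centroid sits h/3 = 3/3 = 1 m below the base (the top edge), so y_c = 5.3 + 1 = 6.3 m and h_c = 6.3 × 0.719340 = 4.53184 m.
A = ½ × 0.69 × 3 = 1.035 m².
Resultant F = γ·h_c·A = 8.77995 × 4.53184 × 1.035 = 41.182 kN.
I_c = b·h³/36 = 0.69 × 3³/36 = 0.5175 m⁴.
Centre of pressure: y_p = y_c + I_c/(y_c·A) = 6.3 + 0.5175/(6.3 × 1.035) = 6.3 + 0.0793651 = 6.37937 m along the plane.
The resultant acts 1 + 0.0793651 = 1.07937 m (along the plate) below the hinge at the top edge, so the moment about the hinge is M = F × 1.07937 = 41.182 × 1.07937 = 44.4506 kN·m.
A normal force at the bottom, 3 m from the hinge, must supply this moment: P = 44.4506/3 = 14.8169 kN.

P ≈ 14.8 kN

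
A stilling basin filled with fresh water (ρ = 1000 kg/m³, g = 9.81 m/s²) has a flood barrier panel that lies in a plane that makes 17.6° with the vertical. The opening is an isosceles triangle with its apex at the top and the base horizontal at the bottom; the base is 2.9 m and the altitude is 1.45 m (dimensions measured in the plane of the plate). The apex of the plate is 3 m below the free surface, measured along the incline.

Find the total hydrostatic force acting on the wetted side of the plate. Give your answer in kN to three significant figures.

γ = ρg = 1000 × 9.81 = 9810 N/m³ = 9.81 kN/m³.
The plate makes 17.6° with the vertical, i.e. θ = 90° − 17.6° = 72.4° to the horizontal. Measuring y along the incline from the free-surface line, vertical depth h = y·sinθ with sinθ = 0.953191.
With the apex up, the centroid sits 2h/3 = 2 × 1.45/3 = 0.966667 m below the apex, so y_c = 3 + 0.966667 = 3.96667 m and h_c = 3.96667 × 0.953191 = 3.78099 m.
A = ½ × 2.9 × 1.45 = 2.1025 m².
Resultant F = γ·h_c·A = 9.81 × 3.78099 × 2.1025 = 77.9849 kN.

F ≈ 78.0 kN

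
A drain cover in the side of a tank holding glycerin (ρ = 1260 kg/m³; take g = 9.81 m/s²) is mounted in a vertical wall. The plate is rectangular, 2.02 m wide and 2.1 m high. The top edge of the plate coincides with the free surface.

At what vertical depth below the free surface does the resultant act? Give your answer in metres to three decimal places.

γ = ρg = 1260 × 9.81 / 1000 = 12.3606 kN/m³.
The centroid lies 2.1/2 = 1.05 m below the top edge, so the centroid depth is h_c = 1.05 m.
A = 2.02 × 2.1 = 4.242 m².
Resultant F = γ·h_c·A = 12.3606 × 1.05 × 4.242 = 55.0553 kN.
I_c = b·h³/12 = 2.02 × 2.1³/12 = 1.55894 m⁴.
Centre of pressure: y_p = y_c + I_c/(y_c·A) = 1.05 + 1.55894/(1.05 × 4.242) = 1.05 + 0.350001 = 1.4 m along the plane.

h_p = 1.400 m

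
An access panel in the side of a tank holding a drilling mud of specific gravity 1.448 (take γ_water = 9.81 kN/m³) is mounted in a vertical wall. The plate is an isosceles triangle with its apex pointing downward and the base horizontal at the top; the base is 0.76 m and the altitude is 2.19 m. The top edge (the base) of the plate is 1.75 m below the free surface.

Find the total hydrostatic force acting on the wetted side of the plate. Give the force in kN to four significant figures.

γ = 1.448 × 9.81 = 14.20488 kN/m³.
With the apex down, the centroid sits h/3 = 2.19/3 = 0.73 m below the base (the top edge), so the centroid depth is h_c = 1.75 + 0.73 = 2.48 m.
A = ½ × 0.76 × 2.19 = 0.8322 m².
Resultant F = γ·h_c·A = 14.20488 × 2.48 × 0.8322 = 29.3168 kN.

F ≈ 29.32 kN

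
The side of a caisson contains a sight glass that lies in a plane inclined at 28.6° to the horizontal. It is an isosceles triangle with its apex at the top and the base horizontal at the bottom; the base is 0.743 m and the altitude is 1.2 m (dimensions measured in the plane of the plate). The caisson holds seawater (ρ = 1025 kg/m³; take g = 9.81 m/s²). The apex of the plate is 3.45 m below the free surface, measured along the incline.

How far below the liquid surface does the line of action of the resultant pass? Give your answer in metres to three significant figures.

h_p = 2.04 m

γ = ρg = 1025 × 9.81 / 1000 = 10.05525 kN/m³.
Let θ = 28.6° be the plate's angle to the horizontal; measure y along the incline from where the plane meets the free surface. Vertical depth h = y·sinθ with sinθ = 0.478692.
With the apex up, the centroid sits 2h/3 = 2 × 1.2/3 = 0.8 m below the apex, so y_c = 3.45 + 0.8 = 4.25 m and h_c = 4.25 × 0.478692 = 2.03444 m.
A = ½ × 0.743 × 1.2 = 0.4458 m².
Resultant F = γ·h_c·A = 10.05525 × 2.03444 × 0.4458 = 9.11964 kN.
I_c = b·h³/36 = 0.743 × 1.2³/36 = 0.035664 m⁴.
Centre of pressure: y_p = y_c + I_c/(y_c·A) = 4.25 + 0.035664/(4.25 × 0.4458) = 4.25 + 0.0188235 = 4.26882 m along the plane.
Vertically, h_p = y_p·sinθ = 4.26882 × 0.478692 = 2.04345 m.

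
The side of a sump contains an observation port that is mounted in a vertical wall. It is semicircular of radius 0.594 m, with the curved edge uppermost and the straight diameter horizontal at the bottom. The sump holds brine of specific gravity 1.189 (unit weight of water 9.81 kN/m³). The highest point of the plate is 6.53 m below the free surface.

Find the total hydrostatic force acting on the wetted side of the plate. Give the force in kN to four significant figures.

γ = 1.189 × 9.81 = 11.66409 kN/m³.
The centroid lies 4r/(3π) = 0.252101 m above the diameter, so r − 4r/(3π) = 0.594 − 0.252101 = 0.341899 m below the topmost point, so the centroid depth is h_c = 6.53 + 0.341899 = 6.8719 m.
A = πr²/2 = π × 0.594²/2 = 0.554233 m².
Resultant F = γ·h_c·A = 11.66409 × 6.8719 × 0.554233 = 44.4242 kN.

F ≈ 44.42 kN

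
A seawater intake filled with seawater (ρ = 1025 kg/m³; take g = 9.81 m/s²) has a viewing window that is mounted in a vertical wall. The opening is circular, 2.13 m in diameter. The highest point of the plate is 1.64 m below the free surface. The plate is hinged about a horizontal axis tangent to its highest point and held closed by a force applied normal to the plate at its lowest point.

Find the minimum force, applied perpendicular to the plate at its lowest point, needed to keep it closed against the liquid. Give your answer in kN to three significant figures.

γ = ρg = 1025 × 9.81 / 1000 = 10.05525 kN/m³.
The centroid is at the centre, 1.065 m below the top of the plate, so the centroid depth is h_c = 1.64 + 1.065 = 2.705 m.
A = π(1.065)² = 3.56327 m².
Resultant F = γ·h_c·A = 10.05525 × 2.705 × 3.56327 = 96.919 kN.
I_c = πr⁴/4 = π × 1.065⁴/4 = 1.01039 m⁴.
Centre of pressure: y_p = y_c + I_c/(y_c·A) = 2.705 + 1.01039/(2.705 × 3.56327) = 2.705 + 0.104827 = 2.80983 m along the plane.
The resultant acts 1.065 + 0.104827 = 1.16983 m (along the plate) below the hinge at the top edge, so the moment about the hinge is M = F × 1.16983 = 96.919 × 1.16983 = 113.379 kN·m.
A normal force at the bottom, 2.13 m from the hinge, must supply this moment: P = 113.379/2.13 = 53.2296 kN.

P ≈ 53.2 kN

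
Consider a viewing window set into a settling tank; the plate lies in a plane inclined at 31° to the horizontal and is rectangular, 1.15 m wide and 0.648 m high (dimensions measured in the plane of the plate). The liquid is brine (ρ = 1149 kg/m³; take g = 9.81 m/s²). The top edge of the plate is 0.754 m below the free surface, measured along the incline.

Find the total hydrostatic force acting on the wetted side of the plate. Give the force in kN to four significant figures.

F ≈ 4.664 kN

γ = ρg = 1149 × 9.81 / 1000 = 11.27169 kN/m³.
Let θ = 31° be the plate's angle to the horizontal; measure y along the incline from where the plane meets the free surface. Vertical depth h = y·sinθ with sinθ = 0.515038.
The centroid lies 0.648/2 = 0.324 m below the top edge, so y_c = 0.754 + 0.324 = 1.078 m and h_c = 1.078 × 0.515038 = 0.555211 m.
A = 1.15 × 0.648 = 0.7452 m².
Resultant F = γ·h_c·A = 11.27169 × 0.555211 × 0.7452 = 4.66359 kN.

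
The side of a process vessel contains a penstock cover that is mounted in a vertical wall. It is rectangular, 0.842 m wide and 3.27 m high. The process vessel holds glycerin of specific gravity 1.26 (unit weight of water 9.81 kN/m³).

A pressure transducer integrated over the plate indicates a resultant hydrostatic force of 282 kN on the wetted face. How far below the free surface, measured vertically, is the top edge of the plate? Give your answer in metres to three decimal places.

γ = 1.26 × 9.81 = 12.3606 kN/m³.
A = 0.842 × 3.27 = 2.75334 m².
From F = γ·h_c·A, the centroid depth is h_c = 282/(12.3606 × 2.75334) = 8.28609 m.
The centroid lies 3.27/2 = 1.635 m below the top edge, so the top edge sits at h_top = 8.28609 − 1.635 = 6.65109 m below the surface.

d_top ≈ 6.651 m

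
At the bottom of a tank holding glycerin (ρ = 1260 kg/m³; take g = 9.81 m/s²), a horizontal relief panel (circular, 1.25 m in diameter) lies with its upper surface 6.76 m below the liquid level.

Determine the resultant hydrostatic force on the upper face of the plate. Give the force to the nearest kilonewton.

F ≈ 103 kN

γ = ρg = 1260 × 9.81 / 1000 = 12.3606 kN/m³.
The plate is horizontal, so pressure is uniform at p = γ·h = 12.3606 × 6.76 = 83.5577 kN/m².
A = π(0.625)² = 1.22718 m².
F = p·A = 83.5577 × 1.22718 = 102.54 kN.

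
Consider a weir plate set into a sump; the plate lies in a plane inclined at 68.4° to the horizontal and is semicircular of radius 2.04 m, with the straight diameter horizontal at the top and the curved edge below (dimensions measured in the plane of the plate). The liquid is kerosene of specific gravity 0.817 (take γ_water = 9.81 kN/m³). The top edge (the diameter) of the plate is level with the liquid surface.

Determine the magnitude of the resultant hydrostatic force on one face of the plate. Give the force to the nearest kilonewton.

F ≈ 42 kN

γ = 0.817 × 9.81 = 8.01477 kN/m³.
Let θ = 68.4° be the plate's angle to the horizontal; measure y along the incline from where the plane meets the free surface. Vertical depth h = y·sinθ with sinθ = 0.929776.
The centroid of a semicircle lies 4r/(3π) = 0.865803 m from the diameter, here below the top edge, so y_c = 0.865803 m and h_c = 0.865803 × 0.929776 = 0.805003 m.
A = πr²/2 = π × 2.04²/2 = 6.53703 m².
Resultant F = γ·h_c·A = 8.01477 × 0.805003 × 6.53703 = 42.1764 kN.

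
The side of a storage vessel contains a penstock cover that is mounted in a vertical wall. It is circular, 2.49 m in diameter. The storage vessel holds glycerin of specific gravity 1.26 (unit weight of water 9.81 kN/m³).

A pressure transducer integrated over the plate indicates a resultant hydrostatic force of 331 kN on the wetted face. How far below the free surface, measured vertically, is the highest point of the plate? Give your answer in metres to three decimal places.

γ = 1.26 × 9.81 = 12.3606 kN/m³.
A = π(1.245)² = 4.86955 m².
From F = γ·h_c·A, the centroid depth is h_c = 331/(12.3606 × 4.86955) = 5.4992 m.
The centroid is at the centre, 1.245 m below the top of the plate, so the highest point sits at h_top = 5.4992 − 1.245 = 4.2542 m below the surface.

d_top ≈ 4.254 m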